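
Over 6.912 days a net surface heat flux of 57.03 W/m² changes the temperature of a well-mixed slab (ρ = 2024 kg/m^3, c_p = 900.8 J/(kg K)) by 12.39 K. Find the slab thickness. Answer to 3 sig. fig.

Heat input Q = F Δt = 57.03 × 5.97×10^5 s = 3.41×10^7 J/m².
Required areal heat capacity C = Q / ΔT = 2.75×10^6 J/(m²·K).
Depth D = C / (ρ c_p) = 2.75×10^6 / (2024 × 900.8) = 1.51 m.

1.51 m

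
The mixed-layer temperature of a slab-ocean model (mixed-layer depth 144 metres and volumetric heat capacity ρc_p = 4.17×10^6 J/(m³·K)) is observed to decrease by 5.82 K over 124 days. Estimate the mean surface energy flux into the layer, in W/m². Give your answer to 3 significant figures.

Areal heat capacity C = ρc_p × D = 4.17×10^6 × 144 = 6.00×10^8 J/(m^2 K).
Required heat per unit area: Q = C ΔT = 6.00×10^8 × -5.82 = -3.49×10^9 J/m².
Flux F = Q / Δt = -3.49×10^9 / 1.07×10^7 s = -326 W/m².

-326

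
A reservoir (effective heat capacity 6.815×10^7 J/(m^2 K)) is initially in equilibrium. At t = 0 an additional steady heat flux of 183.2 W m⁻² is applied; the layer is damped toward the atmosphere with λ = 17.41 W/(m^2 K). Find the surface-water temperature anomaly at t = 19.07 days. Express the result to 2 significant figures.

Areal heat capacity C = 6.815×10^7 J/(m^2 K) (given).
τ = C / λ = 6.82×10^7 / 17.41 = 3.91×10^6 s.
Equilibrium anomaly ΔT_eq = F / λ = 183.2 / 17.41 = 10.5 K.
t = 19.07 days = 1.65×10^6 s, so t/τ = 0.421.
ΔT(t) = ΔT_eq (1 − e^(−t/τ)) = 10.5 × (1 − e^−0.421) = 3.62 K.

3.6 K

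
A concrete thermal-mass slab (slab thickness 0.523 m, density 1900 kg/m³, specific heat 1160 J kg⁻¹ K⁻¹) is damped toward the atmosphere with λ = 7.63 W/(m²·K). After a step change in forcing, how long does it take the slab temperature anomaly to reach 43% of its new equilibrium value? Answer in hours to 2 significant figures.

Areal heat capacity C = ρ c_p D = 1900 × 1160 × 0.523 = 1.15×10^6 J m⁻² K⁻¹.
τ = C / λ = 1.15×10^6 / 7.63 = 1.51×10^5 s.
Fraction reached: 1 − e^(−t/τ) = 0.43 ⇒ t = −τ ln(1 − 0.43) = τ × 0.562.
t = 84900 s = 23.6 hours.

24 hours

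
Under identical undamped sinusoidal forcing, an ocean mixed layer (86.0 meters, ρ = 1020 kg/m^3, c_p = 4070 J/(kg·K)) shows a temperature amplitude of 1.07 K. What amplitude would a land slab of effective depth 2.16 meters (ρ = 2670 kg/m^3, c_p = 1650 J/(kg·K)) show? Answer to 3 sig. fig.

40.1 K

C_ocean = 3.57×10^8 J/(m²·K); C_land = 9.52×10^6 J/(m²·K).
A ∝ 1/C ⇒ A_land = A_ocean × C_ocean/C_land = 1.07 × 37.5 = 40.1 K.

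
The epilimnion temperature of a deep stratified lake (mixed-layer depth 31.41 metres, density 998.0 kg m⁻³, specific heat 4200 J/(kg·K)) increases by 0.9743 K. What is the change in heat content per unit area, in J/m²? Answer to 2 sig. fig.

1.3×10^8

Areal heat capacity C = ρ c_p D = 998.0 × 4200 × 31.41 = 1.32×10^8 J/(m^2 K).
ΔQ = C ΔT = 1.32×10^8 × 0.9743 = 1.28×10^8 J/m².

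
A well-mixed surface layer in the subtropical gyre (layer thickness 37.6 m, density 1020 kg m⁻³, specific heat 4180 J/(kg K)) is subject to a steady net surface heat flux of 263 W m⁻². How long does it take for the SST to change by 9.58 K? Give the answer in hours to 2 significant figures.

Areal heat capacity C = ρ c_p D = 1020 × 4180 × 37.6 = 1.60×10^8 J m⁻² K⁻¹.
Time required: Δt = C ΔT / F = 1.60×10^8 × 9.58 / 263 = 5.84×10^6 s.
In hours: 5.84×10^6 s / (3600 s/hour) = 1620 hours.

1600 hours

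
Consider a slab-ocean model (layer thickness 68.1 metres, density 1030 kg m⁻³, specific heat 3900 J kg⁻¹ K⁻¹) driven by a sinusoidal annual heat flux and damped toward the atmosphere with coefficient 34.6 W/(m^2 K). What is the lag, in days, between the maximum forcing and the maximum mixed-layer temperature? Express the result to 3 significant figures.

58.4 days

Areal heat capacity C = ρ c_p D = 1030 × 3900 × 68.1 = 2.74×10^8 J/(m^2 K).
ω = 2π / 3.15×10^7 s = 1.99×10^-7 s⁻¹.
Phase lag φ = arctan(Cω/λ) = arctan(54.5/34.6) = 1.01 rad.
Time lag = φ / ω = 1.01 / 1.99×10^-7 = 5.05×10^6 s = 58.4 days.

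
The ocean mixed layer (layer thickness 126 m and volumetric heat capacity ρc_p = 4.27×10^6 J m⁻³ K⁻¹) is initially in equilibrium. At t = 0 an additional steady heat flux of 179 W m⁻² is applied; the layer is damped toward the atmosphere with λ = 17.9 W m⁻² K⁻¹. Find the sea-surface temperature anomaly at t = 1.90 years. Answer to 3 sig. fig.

Areal heat capacity C = ρc_p × D = 4.27×10^6 × 126 = 5.38×10^8 J/(m^2 K).
τ = C / λ = 5.38×10^8 / 17.9 = 3.01×10^7 s.
Equilibrium anomaly ΔT_eq = F / λ = 179 / 17.9 = 10.0 K.
t = 1.90 years = 6.00×10^7 s, so t/τ = 1.99.
ΔT(t) = ΔT_eq (1 − e^(−t/τ)) = 10.0 × (1 − e^−1.99) = 8.64 K.

8.64 K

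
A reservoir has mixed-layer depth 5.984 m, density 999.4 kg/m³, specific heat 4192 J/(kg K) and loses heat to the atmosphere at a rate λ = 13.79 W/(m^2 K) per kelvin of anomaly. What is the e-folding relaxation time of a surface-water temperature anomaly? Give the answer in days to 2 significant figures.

Areal heat capacity C = ρ c_p D = 999.4 × 4192 × 5.984 = 2.51×10^7 J/(m^2 K).
Relaxation time τ = C / λ = 2.51×10^7 / 13.79 = 1.82×10^6 s.
In days: 1.82×10^6 s / (86400 s/day) = 21.0 days.

21 days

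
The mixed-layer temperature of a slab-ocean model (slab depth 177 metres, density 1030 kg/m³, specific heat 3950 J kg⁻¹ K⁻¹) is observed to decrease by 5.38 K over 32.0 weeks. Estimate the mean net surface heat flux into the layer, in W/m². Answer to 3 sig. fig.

-200

Areal heat capacity C = ρ c_p D = 1030 × 3950 × 177 = 7.20×10^8 J/(m^2 K).
Required heat per unit area: Q = C ΔT = 7.20×10^8 × -5.38 = -3.87×10^9 J/m².
Flux F = Q / Δt = -3.87×10^9 / 1.94×10^7 s = -200 W/m².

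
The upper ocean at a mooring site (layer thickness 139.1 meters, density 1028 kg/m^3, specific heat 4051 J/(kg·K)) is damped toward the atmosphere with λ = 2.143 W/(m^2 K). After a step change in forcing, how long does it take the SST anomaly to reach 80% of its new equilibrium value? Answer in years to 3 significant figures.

13.8 years

Areal heat capacity C = ρ c_p D = 1028 × 4051 × 139.1 = 5.79×10^8 J m⁻² K⁻¹.
τ = C / λ = 5.79×10^8 / 2.143 = 2.70×10^8 s.
Fraction reached: 1 − e^(−t/τ) = 0.80 ⇒ t = −τ ln(1 − 0.80) = τ × 1.61.
t = 4.35×10^8 s = 13.8 years.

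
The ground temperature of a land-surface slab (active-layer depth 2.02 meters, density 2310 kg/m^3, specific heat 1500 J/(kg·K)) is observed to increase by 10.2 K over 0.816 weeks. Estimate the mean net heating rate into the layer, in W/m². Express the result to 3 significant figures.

145

Areal heat capacity C = ρ c_p D = 2310 × 1500 × 2.02 = 7.00×10^6 J/(m²·K).
Required heat per unit area: Q = C ΔT = 7.00×10^6 × 10.2 = 7.14×10^7 J/m².
Flux F = Q / Δt = 7.14×10^7 / 4.94×10^5 s = 145 W/m².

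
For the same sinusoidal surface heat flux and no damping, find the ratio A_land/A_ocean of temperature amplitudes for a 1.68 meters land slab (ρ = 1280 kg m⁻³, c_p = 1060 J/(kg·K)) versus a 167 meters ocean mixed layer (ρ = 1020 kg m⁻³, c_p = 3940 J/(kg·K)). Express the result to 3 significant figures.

294

C_ocean = 1020 × 3940 × 167 = 6.71×10^8 J/(m²·K).
C_land = 1280 × 1060 × 1.68 = 2.28×10^6 J/(m²·K).
Undamped amplitude ∝ 1/C, so A_land/A_ocean = C_ocean/C_land = 294.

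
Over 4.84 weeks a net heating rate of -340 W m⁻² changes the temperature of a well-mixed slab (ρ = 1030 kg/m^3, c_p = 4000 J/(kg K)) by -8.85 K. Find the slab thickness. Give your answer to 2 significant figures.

27 m

Heat input Q = F Δt = -340 × 2.93×10^6 s = -9.95×10^8 J/m².
Required areal heat capacity C = Q / ΔT = 1.12×10^8 J/(m²·K).
Depth D = C / (ρ c_p) = 1.12×10^8 / (1030 × 4000) = 27.3 m.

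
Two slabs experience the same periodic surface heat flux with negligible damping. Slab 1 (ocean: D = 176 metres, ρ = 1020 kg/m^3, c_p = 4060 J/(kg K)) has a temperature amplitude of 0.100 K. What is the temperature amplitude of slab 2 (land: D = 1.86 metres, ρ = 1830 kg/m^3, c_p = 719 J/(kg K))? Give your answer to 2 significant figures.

30 K

C_ocean = 7.29×10^8 J/(m²·K); C_land = 2.45×10^6 J/(m²·K).
A ∝ 1/C ⇒ A_land = A_ocean × C_ocean/C_land = 0.100 × 298 = 29.8 K.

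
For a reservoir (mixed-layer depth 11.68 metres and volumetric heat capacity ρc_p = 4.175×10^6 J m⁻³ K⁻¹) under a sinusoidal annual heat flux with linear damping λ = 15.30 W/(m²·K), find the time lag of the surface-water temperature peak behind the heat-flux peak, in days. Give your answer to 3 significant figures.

Areal heat capacity C = ρc_p × D = 4.175×10^6 × 11.68 = 4.88×10^7 J m⁻² K⁻¹.
ω = 2π / 3.15×10^7 s = 1.99×10^-7 s⁻¹.
Phase lag φ = arctan(Cω/λ) = arctan(9.72/15.30) = 0.566 rad.
Time lag = φ / ω = 0.566 / 1.99×10^-7 = 2.84×10^6 s = 32.9 days.

32.9 days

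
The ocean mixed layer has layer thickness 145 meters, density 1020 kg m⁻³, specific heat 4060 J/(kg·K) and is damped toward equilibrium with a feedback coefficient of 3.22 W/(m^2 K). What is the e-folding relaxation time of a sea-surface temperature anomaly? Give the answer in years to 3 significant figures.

Areal heat capacity C = ρ c_p D = 1020 × 4060 × 145 = 6.00×10^8 J/(m^2 K).
Relaxation time τ = C / λ = 6.00×10^8 / 3.22 = 1.86×10^8 s.
In years: 1.86×10^8 s / (3.156×10^7 s/year) = 5.91 years.

5.91 years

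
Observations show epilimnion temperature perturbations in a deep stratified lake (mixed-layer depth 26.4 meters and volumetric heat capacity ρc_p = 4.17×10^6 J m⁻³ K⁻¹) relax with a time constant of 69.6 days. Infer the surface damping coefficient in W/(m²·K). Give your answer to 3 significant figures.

Areal heat capacity C = ρc_p × D = 4.17×10^6 × 26.4 = 1.10×10^8 J m⁻² K⁻¹.
τ = 69.6 days = 6.01×10^6 s.
λ = C / τ = 1.10×10^8 / 6.01×10^6 = 18.3 W/(m²·K).

18.3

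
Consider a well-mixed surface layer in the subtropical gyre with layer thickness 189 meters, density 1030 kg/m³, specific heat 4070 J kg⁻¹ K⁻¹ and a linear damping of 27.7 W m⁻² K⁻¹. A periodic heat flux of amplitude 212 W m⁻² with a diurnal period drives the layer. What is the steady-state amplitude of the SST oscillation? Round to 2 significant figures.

0.0037 K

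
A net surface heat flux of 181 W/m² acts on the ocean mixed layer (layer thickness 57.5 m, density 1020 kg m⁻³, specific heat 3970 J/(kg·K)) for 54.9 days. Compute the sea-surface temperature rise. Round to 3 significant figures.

3.69 K

Areal heat capacity C = ρ c_p D = 1020 × 3970 × 57.5 = 2.33×10^8 J m⁻² K⁻¹.
Net heat input Q = F Δt = 181 × (54.9 days × 86400 s/day) = 8.59×10^8 J/m².
ΔT = Q / C = 8.59×10^8 / 2.33×10^8 = 3.69 K.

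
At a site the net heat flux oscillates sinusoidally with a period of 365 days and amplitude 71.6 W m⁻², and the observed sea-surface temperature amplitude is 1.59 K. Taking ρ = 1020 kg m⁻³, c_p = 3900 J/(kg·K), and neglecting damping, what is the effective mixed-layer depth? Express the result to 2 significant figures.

57 m

ω = 2π / 3.15×10^7 s = 1.99×10^-7 s⁻¹.
Required C = F₀ / (A ω) = 71.6 / (1.59 × 1.99×10^-7) = 2.26×10^8 J/(m²·K).
D = C / (ρ c_p) = 2.26×10^8 / (1020 × 3900) = 56.8 m.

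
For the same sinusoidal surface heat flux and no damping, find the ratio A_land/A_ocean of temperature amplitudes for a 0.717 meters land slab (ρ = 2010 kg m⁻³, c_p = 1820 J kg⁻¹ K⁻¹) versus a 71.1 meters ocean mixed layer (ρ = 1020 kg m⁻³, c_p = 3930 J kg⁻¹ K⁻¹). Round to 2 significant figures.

110

C_ocean = 1020 × 3930 × 71.1 = 2.85×10^8 J/(m²·K).
C_land = 2010 × 1820 × 0.717 = 2.62×10^6 J/(m²·K).
Undamped amplitude ∝ 1/C, so A_land/A_ocean = C_ocean/C_land = 109.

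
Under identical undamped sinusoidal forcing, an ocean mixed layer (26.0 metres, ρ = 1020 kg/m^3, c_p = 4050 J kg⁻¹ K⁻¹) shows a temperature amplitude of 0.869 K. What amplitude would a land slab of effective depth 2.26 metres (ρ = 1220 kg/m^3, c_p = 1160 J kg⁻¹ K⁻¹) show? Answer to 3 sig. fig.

29.2 K

C_ocean = 1.07×10^8 J/(m²·K); C_land = 3.20×10^6 J/(m²·K).
A ∝ 1/C ⇒ A_land = A_ocean × C_ocean/C_land = 0.869 × 33.6 = 29.2 K.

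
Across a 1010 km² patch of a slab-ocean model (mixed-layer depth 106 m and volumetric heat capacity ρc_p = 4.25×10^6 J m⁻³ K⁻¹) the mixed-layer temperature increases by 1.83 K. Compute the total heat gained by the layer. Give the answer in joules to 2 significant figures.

8.3×10^17 J

Areal heat capacity C = ρc_p × D = 4.25×10^6 × 106 = 4.50×10^8 J/(m²·K).
Heat per unit area: q = C ΔT = 4.50×10^8 × 1.83 = 8.24×10^8 J/m².
Total heat: Q = q × A = 8.24×10^8 × (1010 × 10⁶ m²) = 8.33×10^17 J.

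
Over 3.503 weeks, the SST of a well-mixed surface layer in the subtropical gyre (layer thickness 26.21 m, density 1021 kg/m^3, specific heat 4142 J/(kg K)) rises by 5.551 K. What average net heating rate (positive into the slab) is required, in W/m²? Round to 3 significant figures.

Areal heat capacity C = ρ c_p D = 1021 × 4142 × 26.21 = 1.11×10^8 J/(m²·K).
Required heat per unit area: Q = C ΔT = 1.11×10^8 × 5.551 = 6.15×10^8 J/m².
Flux F = Q / Δt = 6.15×10^8 / 2.12×10^6 s = 290 W/m².

290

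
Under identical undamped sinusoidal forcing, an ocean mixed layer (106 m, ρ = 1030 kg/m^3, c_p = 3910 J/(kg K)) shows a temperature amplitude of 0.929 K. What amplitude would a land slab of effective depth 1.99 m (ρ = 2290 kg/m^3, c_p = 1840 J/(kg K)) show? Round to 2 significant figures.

C_ocean = 4.27×10^8 J/(m²·K); C_land = 8.39×10^6 J/(m²·K).
A ∝ 1/C ⇒ A_land = A_ocean × C_ocean/C_land = 0.929 × 50.9 = 47.3 K.

47 K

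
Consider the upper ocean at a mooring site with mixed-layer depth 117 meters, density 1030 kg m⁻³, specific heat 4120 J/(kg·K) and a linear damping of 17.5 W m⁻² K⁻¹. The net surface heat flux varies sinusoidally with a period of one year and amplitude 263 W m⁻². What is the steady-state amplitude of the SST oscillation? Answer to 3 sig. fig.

2.62 K

Areal heat capacity C = ρ c_p D = 1030 × 4120 × 117 = 4.97×10^8 J/(m^2 K).
Angular frequency ω = 2π / T = 2π / 3.15×10^7 s = 1.99×10^-7 s⁻¹.
√((Cω)² + λ²) = √((98.9)² + 17.5²) = 100 W/(m²·K).
Amplitude A = F₀ / √((Cω)²+λ²) = 263 / 100 = 2.62 K.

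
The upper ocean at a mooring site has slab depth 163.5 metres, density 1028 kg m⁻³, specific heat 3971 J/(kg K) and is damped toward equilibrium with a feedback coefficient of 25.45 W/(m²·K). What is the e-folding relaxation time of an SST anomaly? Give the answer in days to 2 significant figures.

300 days

Areal heat capacity C = ρ c_p D = 1028 × 3971 × 163.5 = 6.67×10^8 J/(m^2 K).
Relaxation time τ = C / λ = 6.67×10^8 / 25.45 = 2.62×10^7 s.
In days: 2.62×10^7 s / (86400 s/day) = 304 days.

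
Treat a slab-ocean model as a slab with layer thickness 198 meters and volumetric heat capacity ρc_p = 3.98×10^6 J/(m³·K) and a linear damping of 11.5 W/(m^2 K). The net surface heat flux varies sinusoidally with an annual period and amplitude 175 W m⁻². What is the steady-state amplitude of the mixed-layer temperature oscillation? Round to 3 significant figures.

1.11 K

Areal heat capacity C = ρc_p × D = 3.98×10^6 × 198 = 7.88×10^8 J/(m^2 K).
Angular frequency ω = 2π / T = 2π / 3.15×10^7 s = 1.99×10^-7 s⁻¹.
√((Cω)² + λ²) = √((157)² + 11.5²) = 157 W/(m²·K).
Amplitude A = F₀ / √((Cω)²+λ²) = 175 / 157 = 1.11 K.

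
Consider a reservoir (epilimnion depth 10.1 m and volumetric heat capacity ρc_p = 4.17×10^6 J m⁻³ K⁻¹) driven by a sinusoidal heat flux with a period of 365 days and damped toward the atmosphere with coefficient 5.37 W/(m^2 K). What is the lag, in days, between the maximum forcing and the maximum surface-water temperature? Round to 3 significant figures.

Areal heat capacity C = ρc_p × D = 4.17×10^6 × 10.1 = 4.21×10^7 J/(m²·K).
ω = 2π / 3.15×10^7 s = 1.99×10^-7 s⁻¹.
Phase lag φ = arctan(Cω/λ) = arctan(8.39/5.37) = 1.00 rad.
Time lag = φ / ω = 1.00 / 1.99×10^-7 = 5.03×10^6 s = 58.2 days.

58.2 days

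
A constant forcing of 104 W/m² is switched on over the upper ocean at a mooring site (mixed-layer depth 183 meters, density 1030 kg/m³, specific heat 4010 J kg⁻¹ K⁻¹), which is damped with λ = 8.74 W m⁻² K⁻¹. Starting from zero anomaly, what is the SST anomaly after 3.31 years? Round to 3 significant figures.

8.34 K

Areal heat capacity C = ρ c_p D = 1030 × 4010 × 183 = 7.56×10^8 J/(m^2 K).
τ = C / λ = 7.56×10^8 / 8.74 = 8.65×10^7 s.
Equilibrium anomaly ΔT_eq = F / λ = 104 / 8.74 = 11.9 K.
t = 3.31 years = 1.04×10^8 s, so t/τ = 1.21.
ΔT(t) = ΔT_eq (1 − e^(−t/τ)) = 11.9 × (1 − e^−1.21) = 8.34 K.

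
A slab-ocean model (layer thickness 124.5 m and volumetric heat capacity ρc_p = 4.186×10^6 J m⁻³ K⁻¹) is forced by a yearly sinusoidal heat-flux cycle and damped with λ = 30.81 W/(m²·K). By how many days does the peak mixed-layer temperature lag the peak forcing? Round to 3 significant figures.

74.5 days

Areal heat capacity C = ρc_p × D = 4.186×10^6 × 124.5 = 5.21×10^8 J m⁻² K⁻¹.
ω = 2π / 3.15×10^7 s = 1.99×10^-7 s⁻¹.
Phase lag φ = arctan(Cω/λ) = arctan(104/30.81) = 1.28 rad.
Time lag = φ / ω = 1.28 / 1.99×10^-7 = 6.44×10^6 s = 74.5 days.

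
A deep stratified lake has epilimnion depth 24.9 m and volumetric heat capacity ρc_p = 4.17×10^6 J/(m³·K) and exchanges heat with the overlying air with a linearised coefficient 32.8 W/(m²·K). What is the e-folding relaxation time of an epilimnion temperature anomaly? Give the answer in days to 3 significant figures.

36.6 days

Areal heat capacity C = ρc_p × D = 4.17×10^6 × 24.9 = 1.04×10^8 J/(m^2 K).
Relaxation time τ = C / λ = 1.04×10^8 / 32.8 = 3.17×10^6 s.
In days: 3.17×10^6 s / (86400 s/day) = 36.6 days.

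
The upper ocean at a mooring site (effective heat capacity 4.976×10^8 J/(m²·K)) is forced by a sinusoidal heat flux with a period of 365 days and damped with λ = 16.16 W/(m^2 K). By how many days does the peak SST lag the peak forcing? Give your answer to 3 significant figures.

81.9 days

Areal heat capacity C = 4.976×10^8 J/(m²·K) (given).
ω = 2π / 3.15×10^7 s = 1.99×10^-7 s⁻¹.
Phase lag φ = arctan(Cω/λ) = arctan(99.1/16.16) = 1.41 rad.
Time lag = φ / ω = 1.41 / 1.99×10^-7 = 7.07×10^6 s = 81.9 days.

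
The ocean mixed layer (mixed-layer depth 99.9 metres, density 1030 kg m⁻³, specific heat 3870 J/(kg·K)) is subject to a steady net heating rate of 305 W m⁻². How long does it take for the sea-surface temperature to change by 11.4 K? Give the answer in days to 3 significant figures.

172 days

Areal heat capacity C = ρ c_p D = 1030 × 3870 × 99.9 = 3.98×10^8 J/(m^2 K).
Time required: Δt = C ΔT / F = 3.98×10^8 × 11.4 / 305 = 1.49×10^7 s.
In days: 1.49×10^7 s / (86400 s/day) = 172 days.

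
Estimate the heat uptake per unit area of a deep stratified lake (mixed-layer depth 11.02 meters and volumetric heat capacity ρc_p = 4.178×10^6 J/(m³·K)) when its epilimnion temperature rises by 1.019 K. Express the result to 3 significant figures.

4.69×10^7

Areal heat capacity C = ρc_p × D = 4.178×10^6 × 11.02 = 4.60×10^7 J m⁻² K⁻¹.
ΔQ = C ΔT = 4.60×10^7 × 1.019 = 4.69×10^7 J/m².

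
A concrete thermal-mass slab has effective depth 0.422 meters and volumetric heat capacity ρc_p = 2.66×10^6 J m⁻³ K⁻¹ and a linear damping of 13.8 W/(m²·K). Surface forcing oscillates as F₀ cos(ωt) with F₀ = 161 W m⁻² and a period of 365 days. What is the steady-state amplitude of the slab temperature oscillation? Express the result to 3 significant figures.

Areal heat capacity C = ρc_p × D = 2.66×10^6 × 0.422 = 1.12×10^6 J/(m²·K).
Angular frequency ω = 2π / T = 2π / 3.15×10^7 s = 1.99×10^-7 s⁻¹.
√((Cω)² + λ²) = √((0.224)² + 13.8²) = 13.8 W/(m²·K).
Amplitude A = F₀ / √((Cω)²+λ²) = 161 / 13.8 = 11.7 K.

11.7 K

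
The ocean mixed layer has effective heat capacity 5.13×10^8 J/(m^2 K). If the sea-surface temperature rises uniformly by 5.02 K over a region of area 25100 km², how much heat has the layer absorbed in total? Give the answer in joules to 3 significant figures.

6.46×10^19 J

Areal heat capacity C = 5.13×10^8 J/(m^2 K) (given).
Heat per unit area: q = C ΔT = 5.13×10^8 × 5.02 = 2.58×10^9 J/m².
Total heat: Q = q × A = 2.58×10^9 × (25100 × 10⁶ m²) = 6.46×10^19 J.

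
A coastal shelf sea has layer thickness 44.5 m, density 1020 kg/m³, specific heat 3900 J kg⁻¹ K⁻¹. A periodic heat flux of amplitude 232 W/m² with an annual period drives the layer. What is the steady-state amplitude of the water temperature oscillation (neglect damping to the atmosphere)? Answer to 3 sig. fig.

6.58 K

Areal heat capacity C = ρ c_p D = 1020 × 3900 × 44.5 = 1.77×10^8 J/(m²·K).
Angular frequency ω = 2π / T = 2π / 3.15×10^7 s = 1.99×10^-7 s⁻¹.
Cω = 1.77×10^8 × 1.99×10^-7 = 35.3 W/(m²·K).
Amplitude A = F₀ / (Cω) = 232 / 35.3 = 6.58 K.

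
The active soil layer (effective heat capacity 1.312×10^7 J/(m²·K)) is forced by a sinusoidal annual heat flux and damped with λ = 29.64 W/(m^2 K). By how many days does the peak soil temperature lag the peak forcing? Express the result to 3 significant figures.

5.11 days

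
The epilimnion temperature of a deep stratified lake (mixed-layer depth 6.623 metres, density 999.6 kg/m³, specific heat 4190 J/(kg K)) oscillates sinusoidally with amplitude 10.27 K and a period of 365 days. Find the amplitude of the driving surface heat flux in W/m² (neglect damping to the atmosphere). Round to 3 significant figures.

56.8

Areal heat capacity C = ρ c_p D = 999.6 × 4190 × 6.623 = 2.77×10^7 J/(m^2 K).
ω = 2π / 3.15×10^7 s = 1.99×10^-7 s⁻¹.
Cω = 2.77×10^7 × 1.99×10^-7 = 5.53 W/(m²·K).
F₀ = A × Cω = 10.27 × 5.53 = 56.8 W/m².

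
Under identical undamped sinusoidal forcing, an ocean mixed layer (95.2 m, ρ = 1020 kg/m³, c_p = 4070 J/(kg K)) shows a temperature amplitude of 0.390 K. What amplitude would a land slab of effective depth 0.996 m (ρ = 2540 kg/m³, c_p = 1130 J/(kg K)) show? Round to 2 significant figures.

C_ocean = 3.95×10^8 J/(m²·K); C_land = 2.86×10^6 J/(m²·K).
A ∝ 1/C ⇒ A_land = A_ocean × C_ocean/C_land = 0.390 × 138 = 53.9 K.

54 K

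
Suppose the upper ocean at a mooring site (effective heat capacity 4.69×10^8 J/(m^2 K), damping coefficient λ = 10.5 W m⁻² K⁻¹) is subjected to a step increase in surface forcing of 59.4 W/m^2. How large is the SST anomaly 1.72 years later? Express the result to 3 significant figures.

3.98 K

Areal heat capacity C = 4.69×10^8 J/(m^2 K) (given).
τ = C / λ = 4.69×10^8 / 10.5 = 4.47×10^7 s.
Equilibrium anomaly ΔT_eq = F / λ = 59.4 / 10.5 = 5.66 K.
t = 1.72 years = 5.43×10^7 s, so t/τ = 1.22.
ΔT(t) = ΔT_eq (1 − e^(−t/τ)) = 5.66 × (1 − e^−1.22) = 3.98 K.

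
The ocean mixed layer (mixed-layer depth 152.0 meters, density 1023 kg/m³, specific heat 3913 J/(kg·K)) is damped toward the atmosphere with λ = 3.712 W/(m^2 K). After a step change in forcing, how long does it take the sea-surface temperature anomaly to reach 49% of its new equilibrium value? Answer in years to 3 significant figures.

3.50 years

Areal heat capacity C = ρ c_p D = 1023 × 3913 × 152.0 = 6.08×10^8 J m⁻² K⁻¹.
τ = C / λ = 6.08×10^8 / 3.712 = 1.64×10^8 s.
Fraction reached: 1 − e^(−t/τ) = 0.49 ⇒ t = −τ ln(1 − 0.49) = τ × 0.673.
t = 1.10×10^8 s = 3.50 years.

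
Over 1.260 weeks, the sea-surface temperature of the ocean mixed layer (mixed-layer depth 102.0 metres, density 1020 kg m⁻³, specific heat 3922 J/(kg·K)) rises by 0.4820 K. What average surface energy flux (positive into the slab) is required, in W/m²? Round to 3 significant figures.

Areal heat capacity C = ρ c_p D = 1020 × 3922 × 102.0 = 4.08×10^8 J/(m²·K).
Required heat per unit area: Q = C ΔT = 4.08×10^8 × 0.4820 = 1.97×10^8 J/m².
Flux F = Q / Δt = 1.97×10^8 / 7.62×10^5 s = 258 W/m².

258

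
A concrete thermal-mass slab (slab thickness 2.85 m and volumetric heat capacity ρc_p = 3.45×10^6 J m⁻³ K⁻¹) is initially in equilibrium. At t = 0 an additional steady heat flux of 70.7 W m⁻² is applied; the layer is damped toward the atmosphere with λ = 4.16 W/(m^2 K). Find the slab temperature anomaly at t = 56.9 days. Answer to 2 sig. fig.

15 K

Areal heat capacity C = ρc_p × D = 3.45×10^6 × 2.85 = 9.83×10^6 J m⁻² K⁻¹.
τ = C / λ = 9.83×10^6 / 4.16 = 2.36×10^6 s.
Equilibrium anomaly ΔT_eq = F / λ = 70.7 / 4.16 = 17.0 K.
t = 56.9 days = 4.92×10^6 s, so t/τ = 2.08.
ΔT(t) = ΔT_eq (1 − e^(−t/τ)) = 17.0 × (1 − e^−2.08) = 14.9 K.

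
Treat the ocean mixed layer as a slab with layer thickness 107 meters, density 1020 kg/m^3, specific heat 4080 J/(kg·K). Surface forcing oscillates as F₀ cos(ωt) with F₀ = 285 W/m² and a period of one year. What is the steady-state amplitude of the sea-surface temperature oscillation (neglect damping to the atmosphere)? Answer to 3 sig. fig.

3.21 K

Areal heat capacity C = ρ c_p D = 1020 × 4080 × 107 = 4.45×10^8 J/(m^2 K).
Angular frequency ω = 2π / T = 2π / 3.15×10^7 s = 1.99×10^-7 s⁻¹.
Cω = 4.45×10^8 × 1.99×10^-7 = 88.7 W/(m²·K).
Amplitude A = F₀ / (Cω) = 285 / 88.7 = 3.21 K.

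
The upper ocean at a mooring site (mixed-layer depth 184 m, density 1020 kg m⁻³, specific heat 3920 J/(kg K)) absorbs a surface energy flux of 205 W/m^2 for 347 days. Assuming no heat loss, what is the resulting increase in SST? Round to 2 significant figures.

8.4 K

Areal heat capacity C = ρ c_p D = 1020 × 3920 × 184 = 7.36×10^8 J/(m²·K).
Net heat input Q = F Δt = 205 × (347 days × 86400 s/day) = 6.15×10^9 J/m².
ΔT = Q / C = 6.15×10^9 / 7.36×10^8 = 8.35 K.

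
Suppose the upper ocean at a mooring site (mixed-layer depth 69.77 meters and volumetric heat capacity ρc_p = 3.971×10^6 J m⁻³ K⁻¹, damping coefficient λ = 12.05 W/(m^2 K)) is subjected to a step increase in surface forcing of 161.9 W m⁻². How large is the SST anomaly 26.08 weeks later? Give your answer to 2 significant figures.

6.7 K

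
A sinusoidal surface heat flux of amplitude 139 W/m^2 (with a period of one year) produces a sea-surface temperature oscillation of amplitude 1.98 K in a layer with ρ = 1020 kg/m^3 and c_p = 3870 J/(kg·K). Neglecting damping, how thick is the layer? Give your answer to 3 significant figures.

ω = 2π / 3.15×10^7 s = 1.99×10^-7 s⁻¹.
Required C = F₀ / (A ω) = 139 / (1.98 × 1.99×10^-7) = 3.52×10^8 J/(m²·K).
D = C / (ρ c_p) = 3.52×10^8 / (1020 × 3870) = 89.3 m.

89.3 m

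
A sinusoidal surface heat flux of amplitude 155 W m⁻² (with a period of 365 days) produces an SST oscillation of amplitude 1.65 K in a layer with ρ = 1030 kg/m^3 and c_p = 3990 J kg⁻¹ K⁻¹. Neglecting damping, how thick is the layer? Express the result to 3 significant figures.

115 m

ω = 2π / 3.15×10^7 s = 1.99×10^-7 s⁻¹.
Required C = F₀ / (A ω) = 155 / (1.65 × 1.99×10^-7) = 4.71×10^8 J/(m²·K).
D = C / (ρ c_p) = 4.71×10^8 / (1030 × 3990) = 115 m.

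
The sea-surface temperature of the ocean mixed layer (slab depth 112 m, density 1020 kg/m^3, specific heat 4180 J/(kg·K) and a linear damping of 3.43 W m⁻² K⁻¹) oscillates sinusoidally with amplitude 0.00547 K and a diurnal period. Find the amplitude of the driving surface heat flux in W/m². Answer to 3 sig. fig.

Areal heat capacity C = ρ c_p D = 1020 × 4180 × 112 = 4.78×10^8 J/(m^2 K).
ω = 2π / 86400 s = 7.27×10^-5 s⁻¹.
√((Cω)² + λ²) = √((34700)² + 3.43²) = 34700 W/(m²·K).
F₀ = A × √((Cω)²+λ²) = 0.00547 × 34700 = 190 W/m².

190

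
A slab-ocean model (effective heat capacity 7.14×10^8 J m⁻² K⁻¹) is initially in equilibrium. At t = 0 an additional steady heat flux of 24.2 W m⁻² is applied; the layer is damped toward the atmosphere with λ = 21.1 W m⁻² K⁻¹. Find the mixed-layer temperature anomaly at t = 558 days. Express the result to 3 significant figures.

0.871 K

Areal heat capacity C = 7.14×10^8 J m⁻² K⁻¹ (given).
τ = C / λ = 7.14×10^8 / 21.1 = 3.38×10^7 s.
Equilibrium anomaly ΔT_eq = F / λ = 24.2 / 21.1 = 1.15 K.
t = 558 days = 4.82×10^7 s, so t/τ = 1.42.
ΔT(t) = ΔT_eq (1 − e^(−t/τ)) = 1.15 × (1 − e^−1.42) = 0.871 K.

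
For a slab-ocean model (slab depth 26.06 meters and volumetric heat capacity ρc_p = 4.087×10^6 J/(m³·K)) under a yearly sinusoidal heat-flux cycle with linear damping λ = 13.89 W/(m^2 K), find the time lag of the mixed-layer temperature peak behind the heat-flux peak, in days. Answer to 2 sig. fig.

Areal heat capacity C = ρc_p × D = 4.087×10^6 × 26.06 = 1.07×10^8 J/(m^2 K).
ω = 2π / 3.15×10^7 s = 1.99×10^-7 s⁻¹.
Phase lag φ = arctan(Cω/λ) = arctan(21.2/13.89) = 0.991 rad.
Time lag = φ / ω = 0.991 / 1.99×10^-7 = 4.98×10^6 s = 57.6 days.

58 days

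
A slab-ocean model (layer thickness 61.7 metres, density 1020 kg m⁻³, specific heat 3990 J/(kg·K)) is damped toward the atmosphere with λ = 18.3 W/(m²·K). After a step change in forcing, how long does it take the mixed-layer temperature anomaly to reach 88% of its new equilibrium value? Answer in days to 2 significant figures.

340 days

Areal heat capacity C = ρ c_p D = 1020 × 3990 × 61.7 = 2.51×10^8 J/(m^2 K).
τ = C / λ = 2.51×10^8 / 18.3 = 1.37×10^7 s.
Fraction reached: 1 − e^(−t/τ) = 0.88 ⇒ t = −τ ln(1 − 0.88) = τ × 2.12.
t = 2.91×10^7 s = 337 days.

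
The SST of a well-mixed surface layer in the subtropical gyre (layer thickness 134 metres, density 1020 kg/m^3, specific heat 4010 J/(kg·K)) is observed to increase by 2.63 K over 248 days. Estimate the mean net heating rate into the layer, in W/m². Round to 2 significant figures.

67

Areal heat capacity C = ρ c_p D = 1020 × 4010 × 134 = 5.48×10^8 J m⁻² K⁻¹.
Required heat per unit area: Q = C ΔT = 5.48×10^8 × 2.63 = 1.44×10^9 J/m².
Flux F = Q / Δt = 1.44×10^9 / 2.14×10^7 s = 67.3 W/m².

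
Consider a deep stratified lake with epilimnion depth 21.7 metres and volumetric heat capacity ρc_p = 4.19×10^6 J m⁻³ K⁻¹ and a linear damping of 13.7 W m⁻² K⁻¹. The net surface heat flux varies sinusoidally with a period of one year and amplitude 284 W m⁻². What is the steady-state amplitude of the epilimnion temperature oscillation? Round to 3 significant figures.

Areal heat capacity C = ρc_p × D = 4.19×10^6 × 21.7 = 9.09×10^7 J/(m^2 K).
Angular frequency ω = 2π / T = 2π / 3.15×10^7 s = 1.99×10^-7 s⁻¹.
√((Cω)² + λ²) = √((18.1)² + 13.7²) = 22.7 W/(m²·K).
Amplitude A = F₀ / √((Cω)²+λ²) = 284 / 22.7 = 12.5 K.

12.5 K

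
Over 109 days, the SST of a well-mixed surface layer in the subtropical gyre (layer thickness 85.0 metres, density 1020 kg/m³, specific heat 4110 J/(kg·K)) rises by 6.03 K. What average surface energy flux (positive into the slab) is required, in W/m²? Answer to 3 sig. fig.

Areal heat capacity C = ρ c_p D = 1020 × 4110 × 85.0 = 3.56×10^8 J/(m²·K).
Required heat per unit area: Q = C ΔT = 3.56×10^8 × 6.03 = 2.15×10^9 J/m².
Flux F = Q / Δt = 2.15×10^9 / 9.42×10^6 s = 228 W/m².

228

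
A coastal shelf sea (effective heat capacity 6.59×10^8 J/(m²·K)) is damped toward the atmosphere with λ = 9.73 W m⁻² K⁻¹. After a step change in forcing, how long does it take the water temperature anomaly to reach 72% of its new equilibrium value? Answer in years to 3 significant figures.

Areal heat capacity C = 6.59×10^8 J/(m²·K) (given).
τ = C / λ = 6.59×10^8 / 9.73 = 6.77×10^7 s.
Fraction reached: 1 − e^(−t/τ) = 0.72 ⇒ t = −τ ln(1 − 0.72) = τ × 1.27.
t = 8.62×10^7 s = 2.73 years.

2.73 years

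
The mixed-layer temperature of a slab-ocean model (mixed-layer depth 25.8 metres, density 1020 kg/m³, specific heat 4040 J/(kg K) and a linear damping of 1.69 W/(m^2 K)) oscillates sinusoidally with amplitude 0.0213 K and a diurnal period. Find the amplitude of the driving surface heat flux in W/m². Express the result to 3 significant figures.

Areal heat capacity C = ρ c_p D = 1020 × 4040 × 25.8 = 1.06×10^8 J/(m^2 K).
ω = 2π / 86400 s = 7.27×10^-5 s⁻¹.
√((Cω)² + λ²) = √((7730)² + 1.69²) = 7730 W/(m²·K).
F₀ = A × √((Cω)²+λ²) = 0.0213 × 7730 = 165 W/m².

165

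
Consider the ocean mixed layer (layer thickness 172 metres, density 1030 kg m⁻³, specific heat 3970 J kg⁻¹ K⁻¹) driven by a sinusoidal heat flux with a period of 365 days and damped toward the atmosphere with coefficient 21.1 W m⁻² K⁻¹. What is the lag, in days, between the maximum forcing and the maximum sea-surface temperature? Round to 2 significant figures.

83 days

Areal heat capacity C = ρ c_p D = 1030 × 3970 × 172 = 7.03×10^8 J/(m²·K).
ω = 2π / 3.15×10^7 s = 1.99×10^-7 s⁻¹.
Phase lag φ = arctan(Cω/λ) = arctan(140/21.1) = 1.42 rad.
Time lag = φ / ω = 1.42 / 1.99×10^-7 = 7.13×10^6 s = 82.6 days.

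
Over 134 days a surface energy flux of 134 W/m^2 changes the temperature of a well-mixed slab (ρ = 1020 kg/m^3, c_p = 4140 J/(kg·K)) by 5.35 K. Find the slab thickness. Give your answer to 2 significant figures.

69 m

Heat input Q = F Δt = 134 × 1.16×10^7 s = 1.55×10^9 J/m².
Required areal heat capacity C = Q / ΔT = 2.90×10^8 J/(m²·K).
Depth D = C / (ρ c_p) = 2.90×10^8 / (1020 × 4140) = 68.7 m.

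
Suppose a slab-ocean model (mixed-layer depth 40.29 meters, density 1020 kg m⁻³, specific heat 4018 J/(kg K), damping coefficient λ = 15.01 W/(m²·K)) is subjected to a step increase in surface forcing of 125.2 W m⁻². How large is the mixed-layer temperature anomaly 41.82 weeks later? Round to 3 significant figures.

7.50 K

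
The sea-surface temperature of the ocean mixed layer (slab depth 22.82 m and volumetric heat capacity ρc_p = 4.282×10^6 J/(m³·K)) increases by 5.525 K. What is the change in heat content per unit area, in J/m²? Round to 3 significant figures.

5.40×10^8

Areal heat capacity C = ρc_p × D = 4.282×10^6 × 22.82 = 9.77×10^7 J/(m^2 K).
ΔQ = C ΔT = 9.77×10^7 × 5.525 = 5.40×10^8 J/m².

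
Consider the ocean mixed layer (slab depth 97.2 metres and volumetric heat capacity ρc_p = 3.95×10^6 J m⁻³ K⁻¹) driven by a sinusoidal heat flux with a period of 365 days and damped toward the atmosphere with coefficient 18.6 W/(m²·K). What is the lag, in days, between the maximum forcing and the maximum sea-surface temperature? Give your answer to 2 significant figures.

Areal heat capacity C = ρc_p × D = 3.95×10^6 × 97.2 = 3.84×10^8 J/(m^2 K).
ω = 2π / 3.15×10^7 s = 1.99×10^-7 s⁻¹.
Phase lag φ = arctan(Cω/λ) = arctan(76.5/18.6) = 1.33 rad.
Time lag = φ / ω = 1.33 / 1.99×10^-7 = 6.69×10^6 s = 77.4 days.

77 days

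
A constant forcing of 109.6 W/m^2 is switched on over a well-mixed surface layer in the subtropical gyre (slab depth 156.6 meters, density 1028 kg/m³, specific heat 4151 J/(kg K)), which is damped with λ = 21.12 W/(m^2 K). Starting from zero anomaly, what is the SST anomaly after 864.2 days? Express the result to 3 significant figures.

4.70 K

Areal heat capacity C = ρ c_p D = 1028 × 4151 × 156.6 = 6.68×10^8 J/(m²·K).
τ = C / λ = 6.68×10^8 / 21.12 = 3.16×10^7 s.
Equilibrium anomaly ΔT_eq = F / λ = 109.6 / 21.12 = 5.19 K.
t = 864.2 days = 7.47×10^7 s, so t/τ = 2.36.
ΔT(t) = ΔT_eq (1 − e^(−t/τ)) = 5.19 × (1 − e^−2.36) = 4.70 K.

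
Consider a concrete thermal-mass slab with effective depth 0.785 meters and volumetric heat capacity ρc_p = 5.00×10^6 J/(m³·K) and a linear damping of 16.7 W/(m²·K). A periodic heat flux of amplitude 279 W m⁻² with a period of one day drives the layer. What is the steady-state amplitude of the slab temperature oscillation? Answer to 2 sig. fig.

0.98 K

Areal heat capacity C = ρc_p × D = 5.00×10^6 × 0.785 = 3.92×10^6 J m⁻² K⁻¹.
Angular frequency ω = 2π / T = 2π / 86400 s = 7.27×10^-5 s⁻¹.
√((Cω)² + λ²) = √((285)² + 16.7²) = 286 W/(m²·K).
Amplitude A = F₀ / √((Cω)²+λ²) = 279 / 286 = 0.976 K.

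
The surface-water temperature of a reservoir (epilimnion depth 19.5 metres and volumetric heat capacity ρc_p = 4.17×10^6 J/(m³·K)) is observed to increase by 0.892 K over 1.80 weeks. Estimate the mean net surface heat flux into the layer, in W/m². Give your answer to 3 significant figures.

Areal heat capacity C = ρc_p × D = 4.17×10^6 × 19.5 = 8.13×10^7 J m⁻² K⁻¹.
Required heat per unit area: Q = C ΔT = 8.13×10^7 × 0.892 = 7.25×10^7 J/m².
Flux F = Q / Δt = 7.25×10^7 / 1.09×10^6 s = 66.6 W/m².

66.6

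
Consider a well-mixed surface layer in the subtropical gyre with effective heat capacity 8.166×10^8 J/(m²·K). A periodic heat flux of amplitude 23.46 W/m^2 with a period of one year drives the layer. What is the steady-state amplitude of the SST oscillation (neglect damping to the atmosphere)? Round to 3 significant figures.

0.144 K

Areal heat capacity C = 8.166×10^8 J/(m²·K) (given).
Angular frequency ω = 2π / T = 2π / 3.15×10^7 s = 1.99×10^-7 s⁻¹.
Cω = 8.17×10^8 × 1.99×10^-7 = 163 W/(m²·K).
Amplitude A = F₀ / (Cω) = 23.46 / 163 = 0.144 K.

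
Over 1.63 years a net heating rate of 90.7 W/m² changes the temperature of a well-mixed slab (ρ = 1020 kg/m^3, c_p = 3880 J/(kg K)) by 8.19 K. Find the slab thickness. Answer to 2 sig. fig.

140 m

Heat input Q = F Δt = 90.7 × 5.14×10^7 s = 4.67×10^9 J/m².
Required areal heat capacity C = Q / ΔT = 5.70×10^8 J/(m²·K).
Depth D = C / (ρ c_p) = 5.70×10^8 / (1020 × 3880) = 144 m.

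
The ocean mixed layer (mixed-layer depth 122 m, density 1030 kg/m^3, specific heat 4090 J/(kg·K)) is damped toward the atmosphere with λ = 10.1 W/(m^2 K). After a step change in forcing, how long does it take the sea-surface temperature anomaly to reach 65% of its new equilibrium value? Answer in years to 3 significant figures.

Areal heat capacity C = ρ c_p D = 1030 × 4090 × 122 = 5.14×10^8 J m⁻² K⁻¹.
τ = C / λ = 5.14×10^8 / 10.1 = 5.09×10^7 s.
Fraction reached: 1 − e^(−t/τ) = 0.65 ⇒ t = −τ ln(1 − 0.65) = τ × 1.05.
t = 5.34×10^7 s = 1.69 years.

1.69 years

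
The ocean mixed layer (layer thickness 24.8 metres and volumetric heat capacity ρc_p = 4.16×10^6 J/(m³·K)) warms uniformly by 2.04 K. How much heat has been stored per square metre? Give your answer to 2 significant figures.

Areal heat capacity C = ρc_p × D = 4.16×10^6 × 24.8 = 1.03×10^8 J/(m²·K).
ΔQ = C ΔT = 1.03×10^8 × 2.04 = 2.10×10^8 J/m².

2.1×10^8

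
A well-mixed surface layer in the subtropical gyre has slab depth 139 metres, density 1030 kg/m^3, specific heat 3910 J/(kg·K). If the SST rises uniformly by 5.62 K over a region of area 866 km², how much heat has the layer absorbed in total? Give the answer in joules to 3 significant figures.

2.72×10^18 J

Areal heat capacity C = ρ c_p D = 1030 × 3910 × 139 = 5.60×10^8 J/(m^2 K).
Heat per unit area: q = C ΔT = 5.60×10^8 × 5.62 = 3.15×10^9 J/m².
Total heat: Q = q × A = 3.15×10^9 × (866 × 10⁶ m²) = 2.72×10^18 J.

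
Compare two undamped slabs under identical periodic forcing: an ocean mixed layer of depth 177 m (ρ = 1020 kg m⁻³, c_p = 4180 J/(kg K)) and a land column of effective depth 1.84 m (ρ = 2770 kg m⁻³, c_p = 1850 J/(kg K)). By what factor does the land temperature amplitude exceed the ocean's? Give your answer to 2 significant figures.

C_ocean = 1020 × 4180 × 177 = 7.55×10^8 J/(m²·K).
C_land = 2770 × 1850 × 1.84 = 9.43×10^6 J/(m²·K).
Undamped amplitude ∝ 1/C, so A_land/A_ocean = C_ocean/C_land = 80.0.

80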